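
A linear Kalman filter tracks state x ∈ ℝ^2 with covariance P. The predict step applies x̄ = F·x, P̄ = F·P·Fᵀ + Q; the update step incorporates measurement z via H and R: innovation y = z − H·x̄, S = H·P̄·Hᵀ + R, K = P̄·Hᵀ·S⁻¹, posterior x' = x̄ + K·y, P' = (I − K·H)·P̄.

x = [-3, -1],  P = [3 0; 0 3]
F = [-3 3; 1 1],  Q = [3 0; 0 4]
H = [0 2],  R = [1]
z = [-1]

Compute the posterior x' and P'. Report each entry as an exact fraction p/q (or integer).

x' = [6, -24/41]
P' = [57 0; 0 10/41]

x̄ = F·x = [6, -4]
P̄ = F·P·Fᵀ + Q = [57 0; 0 10]
y = z − H·x̄ = [7]
S = H·P̄·Hᵀ + R = [41]
K = P̄·Hᵀ·S⁻¹ = [0; 20/41]
x' = x̄ + K·y = [6, -24/41]
P' = (I − K·H)·P̄ = [57 0; 0 10/41]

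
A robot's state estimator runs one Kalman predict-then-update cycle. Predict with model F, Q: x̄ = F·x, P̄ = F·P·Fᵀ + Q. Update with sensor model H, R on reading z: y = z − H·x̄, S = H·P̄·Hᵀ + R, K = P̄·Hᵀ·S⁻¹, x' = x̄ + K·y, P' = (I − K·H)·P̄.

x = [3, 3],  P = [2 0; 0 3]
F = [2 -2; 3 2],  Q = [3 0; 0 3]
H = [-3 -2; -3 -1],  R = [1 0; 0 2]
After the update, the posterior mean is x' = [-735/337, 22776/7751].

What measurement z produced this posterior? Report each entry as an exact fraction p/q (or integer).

x̄ = F·x = [0, 15]
P̄ = F·P·Fᵀ + Q = [23 0; 0 33]
S = H·P̄·Hᵀ + R = [340 273; 273 242]
K = P̄·Hᵀ·S⁻¹ = [93/337 -201/337; -6963/7751 6798/7751]
x' − x̄ = [-735/337, -93489/7751] = K·y
y = (KᵀK)⁻¹·Kᵀ·(x' − x̄) = [31, 18]
z = y + H·x̄ = [31, 18] + [-30, -15] = [1, 3]

z = [1, 3]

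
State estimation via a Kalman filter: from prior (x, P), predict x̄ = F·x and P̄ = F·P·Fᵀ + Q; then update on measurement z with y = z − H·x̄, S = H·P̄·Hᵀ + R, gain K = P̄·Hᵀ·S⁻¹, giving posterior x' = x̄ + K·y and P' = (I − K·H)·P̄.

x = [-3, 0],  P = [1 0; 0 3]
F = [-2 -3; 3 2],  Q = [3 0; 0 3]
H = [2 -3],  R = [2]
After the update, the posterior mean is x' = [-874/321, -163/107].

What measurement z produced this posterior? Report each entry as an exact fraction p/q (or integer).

x̄ = F·x = [6, -9]
P̄ = F·P·Fᵀ + Q = [34 -24; -24 24]
S = H·P̄·Hᵀ + R = [642]
K = P̄·Hᵀ·S⁻¹ = [70/321; -20/107]
x' − x̄ = [-2800/321, 800/107] = K·y
y = (KᵀK)⁻¹·Kᵀ·(x' − x̄) = [-40]
z = y + H·x̄ = [-40] + [39] = [-1]

z = [-1]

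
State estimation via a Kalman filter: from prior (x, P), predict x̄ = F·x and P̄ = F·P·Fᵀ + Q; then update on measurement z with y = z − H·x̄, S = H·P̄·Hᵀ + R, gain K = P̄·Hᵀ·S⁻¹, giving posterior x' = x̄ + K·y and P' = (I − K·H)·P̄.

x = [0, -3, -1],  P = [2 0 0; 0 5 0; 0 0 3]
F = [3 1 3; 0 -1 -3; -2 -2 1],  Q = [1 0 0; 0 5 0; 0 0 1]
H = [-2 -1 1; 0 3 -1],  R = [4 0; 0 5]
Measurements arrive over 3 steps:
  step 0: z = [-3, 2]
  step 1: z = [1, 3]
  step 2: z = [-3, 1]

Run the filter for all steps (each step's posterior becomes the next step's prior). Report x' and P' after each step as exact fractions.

step 0: x̄ = F·x = [-6, 6, 5]
step 0: P̄ = F·P·Fᵀ + Q = [51 -32 -13; -32 37 1; -13 1 32]
step 0: y = z − H·x̄ = [-14, -11]
step 0: S = H·P̄·Hᵀ + R = [199 27; 27 364]
step 0: K = P̄·Hᵀ·S⁻¹ = [-27971/71707 -14276/71707; 7222/71707 21134/71707; 21531/71707 -7310/71707]
step 0: x' = x̄ + K·y = [118388/71707, 96660/71707, 137511/71707]
step 0: P' = (I − K·H)·P̄ = [150556/71707 58924/71707 248152/71707; 58924/71707 126203/71707 272939/71707; 248152/71707 272939/71707 855367/71707]
step 1: x̄ = F·x = [864357/71707, -509193/71707, -292585/71707]
step 1: P̄ = F·P·Fᵀ + Q = [15709131/71707 -11872280/71707 -1170184/71707; -11872280/71707 9820675/71707 657760/71707; -1170184/71707 657760/71707 421138/71707]
step 1: y = z − H·x̄ = [1583813/71707, 1450115/71707]
step 1: S = H·P̄·Hᵀ + R = [29241261/71707 41641189/71707; 41641189/71707 85219188/71707]
step 1: K = P̄·Hᵀ·S⁻¹ = [-4616217832/10569789521 -2016788806/10569789521; 602341525/10569789521 3278285180/10569789521; 1598818630/10569789521 -588727676/10569789521]
step 1: x' = x̄ + K·y = [-15336437887/10569789521, 4543824396/10569789521, -19719901405/10569789521]
step 1: P' = (I − K·H)·P̄ = [13112291729/10569789521 -1162115950/10569789521 6597596180/10569789521; -1162115950/10569789521 8238280050/10569789521 8323414250/10569789521; 6597596180/10569789521 8323414250/10569789521 27913881130/10569789521]
step 2: x̄ = F·x = [-100625193480/10569789521, 54615879819/10569789521, 1865325577/10569789521]
step 2: P̄ = F·P·Fᵀ + Q = [549768146342/10569789521 -365295713490/10569789521 -63521599274/10569789521; -365295713490/10569789521 362252643325/10569789521 11613333140/10569789521; -63521599274/10569789521 11613333140/10569789521 54904988447/10569789521]
step 2: y = z − H·x̄ = [-180209201281/10569789521, -151412524359/10569789521]
step 2: S = H·P̄·Hᵀ + R = [1428186252080/10569789521 969521496530/10569789521; 969521496530/10569789521 3298347727137/10569789521]
step 2: K = P̄·Hᵀ·S⁻¹ = [-38562652558979/89185383936715 -3315878194742/17837076787343; 3989453184913/71348307149372 11042178134145/35674153574686; 10998838058209/71348307149372 -1833526046211/35674153574686]
step 2: x' = x̄ + K·y = [4174640128919/8107762176065, -1428029940145/6486209740852, -11127480417377/6486209740852]
step 2: P' = (I − K·H)·P̄ = [108939308315438/89185383936715 -1926894847359/17837076787343 10798706431633/17837076787343; -1926894847359/17837076787343 55482217651115/71348307149372 56024871611895/71348307149372; 10798706431633/17837076787343 56024871611895/71348307149372 186409875297795/71348307149372]

step 0: x' = [118388/71707, 96660/71707, 137511/71707], P' = [150556/71707 58924/71707 248152/71707; 58924/71707 126203/71707 272939/71707; 248152/71707 272939/71707 855367/71707]
step 1: x' = [-15336437887/10569789521, 4543824396/10569789521, -19719901405/10569789521], P' = [13112291729/10569789521 -1162115950/10569789521 6597596180/10569789521; -1162115950/10569789521 8238280050/10569789521 8323414250/10569789521; 6597596180/10569789521 8323414250/10569789521 27913881130/10569789521]
step 2: x' = [4174640128919/8107762176065, -1428029940145/6486209740852, -11127480417377/6486209740852], P' = [108939308315438/89185383936715 -1926894847359/17837076787343 10798706431633/17837076787343; -1926894847359/17837076787343 55482217651115/71348307149372 56024871611895/71348307149372; 10798706431633/17837076787343 56024871611895/71348307149372 186409875297795/71348307149372]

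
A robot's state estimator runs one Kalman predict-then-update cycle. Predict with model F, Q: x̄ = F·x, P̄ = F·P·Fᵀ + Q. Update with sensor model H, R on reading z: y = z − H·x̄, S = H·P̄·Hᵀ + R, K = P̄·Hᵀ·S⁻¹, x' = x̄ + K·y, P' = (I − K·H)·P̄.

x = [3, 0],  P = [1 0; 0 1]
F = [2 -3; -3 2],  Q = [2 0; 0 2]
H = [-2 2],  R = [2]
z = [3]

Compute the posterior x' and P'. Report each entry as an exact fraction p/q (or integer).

x̄ = F·x = [6, -9]
P̄ = F·P·Fᵀ + Q = [15 -12; -12 15]
y = z − H·x̄ = [33]
S = H·P̄·Hᵀ + R = [218]
K = P̄·Hᵀ·S⁻¹ = [-27/109; 27/109]
x' = x̄ + K·y = [-237/109, -90/109]
P' = (I − K·H)·P̄ = [177/109 150/109; 150/109 177/109]

x' = [-237/109, -90/109]
P' = [177/109 150/109; 150/109 177/109]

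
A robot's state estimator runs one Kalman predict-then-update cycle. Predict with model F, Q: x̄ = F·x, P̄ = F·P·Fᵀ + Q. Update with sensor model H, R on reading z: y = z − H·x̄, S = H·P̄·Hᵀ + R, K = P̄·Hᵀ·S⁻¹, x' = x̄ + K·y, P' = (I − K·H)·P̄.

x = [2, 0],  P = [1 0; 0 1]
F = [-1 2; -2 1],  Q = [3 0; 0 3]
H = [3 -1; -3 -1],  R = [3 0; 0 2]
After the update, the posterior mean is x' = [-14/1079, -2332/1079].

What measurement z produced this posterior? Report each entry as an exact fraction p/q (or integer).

z = [2, 2]

x̄ = F·x = [-2, -4]
P̄ = F·P·Fᵀ + Q = [8 4; 4 8]
S = H·P̄·Hᵀ + R = [59 -64; -64 106]
K = P̄·Hᵀ·S⁻¹ = [164/1079 -186/1079; -428/1079 -462/1079]
x' − x̄ = [2144/1079, 1984/1079] = K·y
y = (KᵀK)⁻¹·Kᵀ·(x' − x̄) = [4, -8]
z = y + H·x̄ = [4, -8] + [-2, 10] = [2, 2]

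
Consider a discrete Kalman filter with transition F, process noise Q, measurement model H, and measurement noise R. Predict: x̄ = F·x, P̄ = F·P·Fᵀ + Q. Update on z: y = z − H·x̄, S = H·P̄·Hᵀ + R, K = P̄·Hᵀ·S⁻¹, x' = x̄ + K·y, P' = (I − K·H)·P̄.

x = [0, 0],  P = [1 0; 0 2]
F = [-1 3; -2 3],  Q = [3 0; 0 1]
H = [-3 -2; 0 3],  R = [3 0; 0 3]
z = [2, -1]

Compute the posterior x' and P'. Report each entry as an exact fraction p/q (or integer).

x' = [-772/1801, -1235/3602]
P' = [722/1801 -288/1801; -288/1801 1023/3602]

x̄ = F·x = [0, 0]
P̄ = F·P·Fᵀ + Q = [22 20; 20 23]
y = z − H·x̄ = [2, -1]
S = H·P̄·Hᵀ + R = [533 -318; -318 210]
K = P̄·Hᵀ·S⁻¹ = [-530/1801 -288/1801; -53/1801 1023/3602]
x' = x̄ + K·y = [-772/1801, -1235/3602]
P' = (I − K·H)·P̄ = [722/1801 -288/1801; -288/1801 1023/3602]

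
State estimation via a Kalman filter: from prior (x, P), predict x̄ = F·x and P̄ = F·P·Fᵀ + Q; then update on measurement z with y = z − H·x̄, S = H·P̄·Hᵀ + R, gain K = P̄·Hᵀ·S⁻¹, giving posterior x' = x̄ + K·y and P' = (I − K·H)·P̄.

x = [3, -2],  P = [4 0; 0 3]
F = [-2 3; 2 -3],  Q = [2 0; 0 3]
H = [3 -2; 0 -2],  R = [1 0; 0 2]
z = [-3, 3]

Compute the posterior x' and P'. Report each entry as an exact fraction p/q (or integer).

x̄ = F·x = [-12, 12]
P̄ = F·P·Fᵀ + Q = [45 -43; -43 46]
y = z − H·x̄ = [57, 27]
S = H·P̄·Hᵀ + R = [1106 442; 442 186]
K = P̄·Hᵀ·S⁻¹ = [1547/5176 -1283/5176; -221/5176 -2035/5176]
x' = x̄ + K·y = [-4287/2588, -2715/2588]
P' = (I − K·H)·P̄ = [1371/5176 1283/5176; 1283/5176 2035/5176]

x' = [-4287/2588, -2715/2588]
P' = [1371/5176 1283/5176; 1283/5176 2035/5176]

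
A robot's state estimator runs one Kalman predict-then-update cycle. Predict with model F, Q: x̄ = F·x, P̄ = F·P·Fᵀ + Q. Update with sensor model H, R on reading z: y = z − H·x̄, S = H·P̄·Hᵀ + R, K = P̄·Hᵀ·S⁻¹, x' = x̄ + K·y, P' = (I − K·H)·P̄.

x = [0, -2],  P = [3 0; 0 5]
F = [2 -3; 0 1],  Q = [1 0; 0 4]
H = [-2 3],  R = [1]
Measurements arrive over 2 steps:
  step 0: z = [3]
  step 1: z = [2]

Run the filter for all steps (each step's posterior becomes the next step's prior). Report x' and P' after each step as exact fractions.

step 0: x̄ = F·x = [6, -2]
step 0: P̄ = F·P·Fᵀ + Q = [58 -15; -15 9]
step 0: y = z − H·x̄ = [21]
step 0: S = H·P̄·Hᵀ + R = [494]
step 0: K = P̄·Hᵀ·S⁻¹ = [-161/494; 3/26]
step 0: x' = x̄ + K·y = [-417/494, 11/26]
step 0: P' = (I − K·H)·P̄ = [2731/494 93/26; 93/26 63/26]
step 1: x̄ = F·x = [-1461/494, 11/26]
step 1: P̄ = F·P·Fᵀ + Q = [987/494 -3/26; -3/26 167/26]
step 1: y = z − H·x̄ = [-197/38]
step 1: S = H·P̄·Hᵀ + R = [2591/38]
step 1: K = P̄·Hᵀ·S⁻¹ = [-165/2591; 741/2591]
step 1: x' = x̄ + K·y = [-88497/33683, -35689/33683]
step 1: P' = (I − K·H)·P̄ = [57984/33683 37941/33683; 37941/33683 28505/33683]

step 0: x' = [-417/494, 11/26], P' = [2731/494 93/26; 93/26 63/26]
step 1: x' = [-88497/33683, -35689/33683], P' = [57984/33683 37941/33683; 37941/33683 28505/33683]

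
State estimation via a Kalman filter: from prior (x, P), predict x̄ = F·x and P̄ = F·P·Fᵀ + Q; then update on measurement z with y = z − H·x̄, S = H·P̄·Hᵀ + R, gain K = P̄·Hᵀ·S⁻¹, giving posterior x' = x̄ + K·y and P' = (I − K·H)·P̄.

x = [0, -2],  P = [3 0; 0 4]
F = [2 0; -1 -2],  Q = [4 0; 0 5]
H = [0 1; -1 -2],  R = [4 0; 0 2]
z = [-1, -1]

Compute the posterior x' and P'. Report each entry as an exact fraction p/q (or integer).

x' = [248/189, -11/63]
P' = [1598/189 -236/63; -236/63 44/21]

x̄ = F·x = [0, 4]
P̄ = F·P·Fᵀ + Q = [16 -6; -6 24]
y = z − H·x̄ = [-5, 7]
S = H·P̄·Hᵀ + R = [28 -42; -42 90]
K = P̄·Hᵀ·S⁻¹ = [-59/63 -13/27; 11/21 -2/9]
x' = x̄ + K·y = [248/189, -11/63]
P' = (I − K·H)·P̄ = [1598/189 -236/63; -236/63 44/21]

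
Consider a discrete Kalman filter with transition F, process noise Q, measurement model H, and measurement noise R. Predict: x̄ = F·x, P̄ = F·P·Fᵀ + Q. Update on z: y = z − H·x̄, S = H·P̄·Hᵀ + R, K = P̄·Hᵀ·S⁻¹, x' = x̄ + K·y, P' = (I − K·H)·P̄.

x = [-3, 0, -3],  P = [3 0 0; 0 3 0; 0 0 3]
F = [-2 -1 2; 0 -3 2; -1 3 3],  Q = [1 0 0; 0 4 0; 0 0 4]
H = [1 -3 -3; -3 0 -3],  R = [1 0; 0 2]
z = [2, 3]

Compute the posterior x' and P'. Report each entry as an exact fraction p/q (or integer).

x̄ = F·x = [0, -6, -6]
P̄ = F·P·Fᵀ + Q = [28 21 15; 21 43 -9; 15 -9 61]
y = z − H·x̄ = [-34, -15]
S = H·P̄·Hᵀ + R = [587 663; 663 1073]
K = P̄·Hᵀ·S⁻¹ = [-313/190282 -22683/190282; -63045/190282 32571/190282; -129/190282 -40353/190282]
x' = x̄ + K·y = [350887/190282, 513273/190282, -532011/190282]
P' = (I − K·H)·P̄ = [2376749/190282 3153981/190282 -2361627/190282; 3153981/190282 4248037/190282 -3175695/190282; -2361627/190282 -3175695/190282 2388529/190282]

x' = [350887/190282, 513273/190282, -532011/190282]
P' = [2376749/190282 3153981/190282 -2361627/190282; 3153981/190282 4248037/190282 -3175695/190282; -2361627/190282 -3175695/190282 2388529/190282]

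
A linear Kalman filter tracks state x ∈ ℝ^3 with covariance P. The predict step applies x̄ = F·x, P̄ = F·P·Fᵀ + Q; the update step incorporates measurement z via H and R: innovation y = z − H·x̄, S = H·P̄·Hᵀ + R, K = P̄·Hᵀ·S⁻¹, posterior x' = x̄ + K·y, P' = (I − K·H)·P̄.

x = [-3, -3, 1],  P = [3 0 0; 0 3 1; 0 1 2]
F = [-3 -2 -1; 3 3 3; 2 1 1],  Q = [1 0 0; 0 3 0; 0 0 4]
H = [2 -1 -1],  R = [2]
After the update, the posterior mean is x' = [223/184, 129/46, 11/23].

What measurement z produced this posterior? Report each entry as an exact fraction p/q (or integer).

x̄ = F·x = [14, -15, -8]
P̄ = F·P·Fᵀ + Q = [46 -60 -29; -60 93 39; -29 39 23]
S = H·P̄·Hᵀ + R = [736]
K = P̄·Hᵀ·S⁻¹ = [181/736; -63/184; -15/92]
x' − x̄ = [-2353/184, 819/46, 195/23] = K·y
y = (KᵀK)⁻¹·Kᵀ·(x' − x̄) = [-52]
z = y + H·x̄ = [-52] + [51] = [-1]

z = [-1]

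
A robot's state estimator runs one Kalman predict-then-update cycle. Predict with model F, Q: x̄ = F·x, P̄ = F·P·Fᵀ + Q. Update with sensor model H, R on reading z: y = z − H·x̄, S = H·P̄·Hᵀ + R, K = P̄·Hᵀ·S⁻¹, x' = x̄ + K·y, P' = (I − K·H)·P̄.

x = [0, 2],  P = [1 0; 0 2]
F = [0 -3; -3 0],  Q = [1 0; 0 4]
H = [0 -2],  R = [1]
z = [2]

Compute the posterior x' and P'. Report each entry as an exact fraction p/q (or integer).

x' = [-6, -52/53]
P' = [19 0; 0 13/53]

x̄ = F·x = [-6, 0]
P̄ = F·P·Fᵀ + Q = [19 0; 0 13]
y = z − H·x̄ = [2]
S = H·P̄·Hᵀ + R = [53]
K = P̄·Hᵀ·S⁻¹ = [0; -26/53]
x' = x̄ + K·y = [-6, -52/53]
P' = (I − K·H)·P̄ = [19 0; 0 13/53]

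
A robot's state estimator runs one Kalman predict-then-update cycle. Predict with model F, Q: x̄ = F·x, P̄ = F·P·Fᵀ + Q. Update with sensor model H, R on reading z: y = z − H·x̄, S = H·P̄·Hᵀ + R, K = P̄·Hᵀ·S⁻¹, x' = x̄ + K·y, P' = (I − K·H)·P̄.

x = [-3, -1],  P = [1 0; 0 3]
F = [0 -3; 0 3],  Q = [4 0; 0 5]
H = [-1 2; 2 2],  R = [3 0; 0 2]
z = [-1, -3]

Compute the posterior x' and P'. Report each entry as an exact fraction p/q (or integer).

x' = [-1450/2529, -2117/2529]
P' = [2723/5058 -1133/5058; -1133/5058 1937/5058]

x̄ = F·x = [3, -3]
P̄ = F·P·Fᵀ + Q = [31 -27; -27 32]
y = z − H·x̄ = [8, -3]
S = H·P̄·Hᵀ + R = [270 12; 12 38]
K = P̄·Hᵀ·S⁻¹ = [-1663/5058 265/843; 1669/5058 134/843]
x' = x̄ + K·y = [-1450/2529, -2117/2529]
P' = (I − K·H)·P̄ = [2723/5058 -1133/5058; -1133/5058 1937/5058]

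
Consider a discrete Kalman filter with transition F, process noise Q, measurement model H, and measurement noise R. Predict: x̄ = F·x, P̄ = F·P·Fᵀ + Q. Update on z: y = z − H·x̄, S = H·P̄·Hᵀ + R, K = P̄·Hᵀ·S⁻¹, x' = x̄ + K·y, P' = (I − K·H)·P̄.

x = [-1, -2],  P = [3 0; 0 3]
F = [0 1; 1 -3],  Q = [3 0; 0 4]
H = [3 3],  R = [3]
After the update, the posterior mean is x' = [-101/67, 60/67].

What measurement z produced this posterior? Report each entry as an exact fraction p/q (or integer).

z = [-2]

x̄ = F·x = [-2, 5]
P̄ = F·P·Fᵀ + Q = [6 -9; -9 34]
S = H·P̄·Hᵀ + R = [201]
K = P̄·Hᵀ·S⁻¹ = [-3/67; 25/67]
x' − x̄ = [33/67, -275/67] = K·y
y = (KᵀK)⁻¹·Kᵀ·(x' − x̄) = [-11]
z = y + H·x̄ = [-11] + [9] = [-2]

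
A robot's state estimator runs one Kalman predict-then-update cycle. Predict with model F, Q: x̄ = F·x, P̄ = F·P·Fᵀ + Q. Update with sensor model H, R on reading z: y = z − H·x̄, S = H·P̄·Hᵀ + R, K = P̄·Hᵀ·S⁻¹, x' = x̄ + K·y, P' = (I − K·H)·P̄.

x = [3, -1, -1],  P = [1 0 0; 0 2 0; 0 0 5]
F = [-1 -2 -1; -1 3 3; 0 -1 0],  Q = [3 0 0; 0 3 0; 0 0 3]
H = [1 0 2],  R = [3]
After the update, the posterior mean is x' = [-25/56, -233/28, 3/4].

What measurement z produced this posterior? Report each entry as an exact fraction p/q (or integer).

z = [1]

x̄ = F·x = [0, -9, 1]
P̄ = F·P·Fᵀ + Q = [17 -26 4; -26 67 -6; 4 -6 5]
S = H·P̄·Hᵀ + R = [56]
K = P̄·Hᵀ·S⁻¹ = [25/56; -19/28; 1/4]
x' − x̄ = [-25/56, 19/28, -1/4] = K·y
y = (KᵀK)⁻¹·Kᵀ·(x' − x̄) = [-1]
z = y + H·x̄ = [-1] + [2] = [1]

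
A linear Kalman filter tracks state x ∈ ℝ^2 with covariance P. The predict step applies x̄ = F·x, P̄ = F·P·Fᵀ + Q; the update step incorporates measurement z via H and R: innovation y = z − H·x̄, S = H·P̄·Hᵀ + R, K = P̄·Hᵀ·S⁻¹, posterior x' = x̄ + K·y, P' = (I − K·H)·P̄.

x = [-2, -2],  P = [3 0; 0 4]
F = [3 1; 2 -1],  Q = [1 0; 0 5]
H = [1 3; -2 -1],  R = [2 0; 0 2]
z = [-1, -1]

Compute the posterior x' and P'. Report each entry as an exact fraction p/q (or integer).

x̄ = F·x = [-8, -2]
P̄ = F·P·Fᵀ + Q = [32 14; 14 21]
y = z − H·x̄ = [13, -19]
S = H·P̄·Hᵀ + R = [307 -225; -225 207]
K = P̄·Hᵀ·S⁻¹ = [-62/359 -608/1077; 273/718 1141/6462]
x' = x̄ + K·y = [518/1077, -1331/3231]
P' = (I − K·H)·P̄ = [268/359 -392/1077; -392/1077 1211/3231]

x' = [518/1077, -1331/3231]
P' = [268/359 -392/1077; -392/1077 1211/3231]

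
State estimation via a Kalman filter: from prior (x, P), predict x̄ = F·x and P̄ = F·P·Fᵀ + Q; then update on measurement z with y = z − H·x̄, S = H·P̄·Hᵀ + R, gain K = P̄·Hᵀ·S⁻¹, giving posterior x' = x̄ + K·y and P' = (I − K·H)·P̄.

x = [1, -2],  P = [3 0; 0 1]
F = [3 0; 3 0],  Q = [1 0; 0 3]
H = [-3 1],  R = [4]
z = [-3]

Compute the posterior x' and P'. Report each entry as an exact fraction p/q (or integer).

x̄ = F·x = [3, 3]
P̄ = F·P·Fᵀ + Q = [28 27; 27 30]
y = z − H·x̄ = [3]
S = H·P̄·Hᵀ + R = [124]
K = P̄·Hᵀ·S⁻¹ = [-57/124; -51/124]
x' = x̄ + K·y = [201/124, 219/124]
P' = (I − K·H)·P̄ = [223/124 441/124; 441/124 1119/124]

x' = [201/124, 219/124]
P' = [223/124 441/124; 441/124 1119/124]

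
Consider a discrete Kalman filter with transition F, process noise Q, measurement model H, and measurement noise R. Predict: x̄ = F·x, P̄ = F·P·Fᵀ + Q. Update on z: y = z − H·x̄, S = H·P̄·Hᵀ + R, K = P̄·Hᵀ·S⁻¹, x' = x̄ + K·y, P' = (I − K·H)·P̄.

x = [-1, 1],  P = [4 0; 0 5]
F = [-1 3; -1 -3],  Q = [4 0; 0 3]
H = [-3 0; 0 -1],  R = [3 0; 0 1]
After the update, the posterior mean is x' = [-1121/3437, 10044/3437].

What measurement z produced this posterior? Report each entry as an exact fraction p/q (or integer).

x̄ = F·x = [4, -2]
P̄ = F·P·Fᵀ + Q = [53 -41; -41 52]
S = H·P̄·Hᵀ + R = [480 -123; -123 53]
K = P̄·Hᵀ·S⁻¹ = [-1128/3437 41/3437; 41/3437 -3277/3437]
x' − x̄ = [-14869/3437, 16918/3437] = K·y
y = (KᵀK)⁻¹·Kᵀ·(x' − x̄) = [13, -5]
z = y + H·x̄ = [13, -5] + [-12, 2] = [1, -3]

z = [1, -3]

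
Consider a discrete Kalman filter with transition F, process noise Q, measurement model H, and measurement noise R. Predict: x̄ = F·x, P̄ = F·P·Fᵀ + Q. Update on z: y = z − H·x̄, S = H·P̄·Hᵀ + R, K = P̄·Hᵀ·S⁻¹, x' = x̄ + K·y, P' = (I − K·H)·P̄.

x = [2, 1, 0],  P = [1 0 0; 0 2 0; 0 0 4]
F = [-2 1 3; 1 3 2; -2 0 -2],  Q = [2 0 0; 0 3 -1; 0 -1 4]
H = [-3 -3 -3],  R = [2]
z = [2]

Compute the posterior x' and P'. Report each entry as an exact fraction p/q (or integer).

x̄ = F·x = [-3, 5, -4]
P̄ = F·P·Fᵀ + Q = [44 28 -20; 28 38 -19; -20 -19 24]
y = z − H·x̄ = [-4]
S = H·P̄·Hᵀ + R = [758]
K = P̄·Hᵀ·S⁻¹ = [-78/379; -141/758; 45/758]
x' = x̄ + K·y = [-825/379, 2177/379, -1606/379]
P' = (I − K·H)·P̄ = [4508/379 -386/379 -4070/379; -386/379 8923/758 -8057/758; -4070/379 -8057/758 16167/758]

x' = [-825/379, 2177/379, -1606/379]
P' = [4508/379 -386/379 -4070/379; -386/379 8923/758 -8057/758; -4070/379 -8057/758 16167/758]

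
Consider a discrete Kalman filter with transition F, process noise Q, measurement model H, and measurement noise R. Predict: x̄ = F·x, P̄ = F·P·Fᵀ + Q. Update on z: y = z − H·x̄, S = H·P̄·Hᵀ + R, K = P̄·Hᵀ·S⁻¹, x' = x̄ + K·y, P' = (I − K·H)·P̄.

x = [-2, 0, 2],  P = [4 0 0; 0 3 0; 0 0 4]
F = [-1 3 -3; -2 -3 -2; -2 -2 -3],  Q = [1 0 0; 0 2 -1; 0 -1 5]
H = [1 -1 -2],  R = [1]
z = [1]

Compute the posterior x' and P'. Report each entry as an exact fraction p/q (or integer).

x' = [-2069/520, -17/52, -93/40]
P' = [35239/520 447/52 1183/40; 447/52 141/26 7/4; 1183/40 7/4 563/40]

x̄ = F·x = [-4, 0, -2]
P̄ = F·P·Fᵀ + Q = [68 5 26; 5 61 57; 26 57 69]
y = z − H·x̄ = [1]
S = H·P̄·Hᵀ + R = [520]
K = P̄·Hᵀ·S⁻¹ = [11/520; -17/52; -13/40]
x' = x̄ + K·y = [-2069/520, -17/52, -93/40]
P' = (I − K·H)·P̄ = [35239/520 447/52 1183/40; 447/52 141/26 7/4; 1183/40 7/4 563/40]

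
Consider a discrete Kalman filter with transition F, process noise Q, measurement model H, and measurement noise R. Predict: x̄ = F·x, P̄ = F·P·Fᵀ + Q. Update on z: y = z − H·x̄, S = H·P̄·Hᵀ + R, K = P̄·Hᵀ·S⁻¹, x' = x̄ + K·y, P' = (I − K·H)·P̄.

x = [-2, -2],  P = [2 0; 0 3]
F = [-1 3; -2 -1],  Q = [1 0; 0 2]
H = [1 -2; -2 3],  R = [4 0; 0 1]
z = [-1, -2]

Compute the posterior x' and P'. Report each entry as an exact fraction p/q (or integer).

x' = [6379/1659, 3271/1659]
P' = [14720/1659 9470/1659; 9470/1659 6257/1659]

x̄ = F·x = [-4, 6]
P̄ = F·P·Fᵀ + Q = [30 -5; -5 13]
y = z − H·x̄ = [15, -28]
S = H·P̄·Hᵀ + R = [106 -173; -173 298]
K = P̄·Hᵀ·S⁻¹ = [-1055/1659 -1030/1659; -761/1659 -169/1659]
x' = x̄ + K·y = [6379/1659, 3271/1659]
P' = (I − K·H)·P̄ = [14720/1659 9470/1659; 9470/1659 6257/1659]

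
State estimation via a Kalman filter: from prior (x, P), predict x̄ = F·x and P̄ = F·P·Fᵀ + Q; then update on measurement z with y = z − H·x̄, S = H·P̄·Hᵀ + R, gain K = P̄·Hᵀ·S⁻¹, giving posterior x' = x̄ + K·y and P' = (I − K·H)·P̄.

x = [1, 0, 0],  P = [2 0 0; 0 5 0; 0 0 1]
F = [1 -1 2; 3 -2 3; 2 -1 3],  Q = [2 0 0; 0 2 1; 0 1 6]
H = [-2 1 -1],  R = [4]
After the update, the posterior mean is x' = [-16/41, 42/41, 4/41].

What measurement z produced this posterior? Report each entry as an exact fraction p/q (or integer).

z = [2]

x̄ = F·x = [1, 3, 2]
P̄ = F·P·Fᵀ + Q = [13 22 15; 22 49 32; 15 32 28]
S = H·P̄·Hᵀ + R = [41]
K = P̄·Hᵀ·S⁻¹ = [-19/41; -27/41; -26/41]
x' − x̄ = [-57/41, -81/41, -78/41] = K·y
y = (KᵀK)⁻¹·Kᵀ·(x' − x̄) = [3]
z = y + H·x̄ = [3] + [-1] = [2]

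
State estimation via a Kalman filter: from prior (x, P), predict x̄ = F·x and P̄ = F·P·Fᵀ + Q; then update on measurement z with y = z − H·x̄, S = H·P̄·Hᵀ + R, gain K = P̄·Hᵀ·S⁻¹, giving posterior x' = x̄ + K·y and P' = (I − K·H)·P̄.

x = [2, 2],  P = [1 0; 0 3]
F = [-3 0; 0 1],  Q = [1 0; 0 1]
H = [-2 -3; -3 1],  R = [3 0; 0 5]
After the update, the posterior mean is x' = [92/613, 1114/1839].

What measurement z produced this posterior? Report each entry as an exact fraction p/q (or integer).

z = [-2, -1]

x̄ = F·x = [-6, 2]
P̄ = F·P·Fᵀ + Q = [10 0; 0 4]
S = H·P̄·Hᵀ + R = [79 48; 48 99]
K = P̄·Hᵀ·S⁻¹ = [-60/613 -470/1839; -460/1839 892/5517]
x' − x̄ = [3770/613, -2564/1839] = K·y
y = (KᵀK)⁻¹·Kᵀ·(x' − x̄) = [-8, -21]
z = y + H·x̄ = [-8, -21] + [6, 20] = [-2, -1]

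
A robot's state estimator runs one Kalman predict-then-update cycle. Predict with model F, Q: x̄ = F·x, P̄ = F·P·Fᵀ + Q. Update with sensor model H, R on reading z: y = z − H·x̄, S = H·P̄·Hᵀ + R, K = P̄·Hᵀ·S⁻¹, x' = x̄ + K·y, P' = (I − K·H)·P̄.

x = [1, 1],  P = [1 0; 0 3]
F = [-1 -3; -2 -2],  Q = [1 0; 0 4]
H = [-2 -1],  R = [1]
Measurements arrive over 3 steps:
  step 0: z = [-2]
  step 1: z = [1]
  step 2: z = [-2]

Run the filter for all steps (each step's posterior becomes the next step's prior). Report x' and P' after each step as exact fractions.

step 0: x̄ = F·x = [-4, -4]
step 0: P̄ = F·P·Fᵀ + Q = [29 20; 20 20]
step 0: y = z − H·x̄ = [-14]
step 0: S = H·P̄·Hᵀ + R = [217]
step 0: K = P̄·Hᵀ·S⁻¹ = [-78/217; -60/217]
step 0: x' = x̄ + K·y = [32/31, -4/31]
step 0: P' = (I − K·H)·P̄ = [209/217 -340/217; -340/217 740/217]
step 1: x̄ = F·x = [-20/31, -56/31]
step 1: P̄ = F·P·Fᵀ + Q = [5046/217 2138/217; 2138/217 1944/217]
step 1: y = z − H·x̄ = [-65/31]
step 1: S = H·P̄·Hᵀ + R = [30897/217]
step 1: K = P̄·Hᵀ·S⁻¹ = [-12230/30897; -6220/30897]
step 1: x' = x̄ + K·y = [5710/30897, -42772/30897]
step 1: P' = (I − K·H)·P̄ = [29186/30897 -46142/30897; -46142/30897 98504/30897]
step 2: x̄ = F·x = [122606/30897, 8236/3433]
step 2: P̄ = F·P·Fᵀ + Q = [669767/30897 31140/3433; 31140/3433 29468/3433]
step 2: y = z − H·x̄ = [257542/30897]
step 2: S = H·P̄·Hᵀ + R = [4096217/30897]
step 2: K = P̄·Hᵀ·S⁻¹ = [-1619794/4096217; -825732/4096217]
step 2: x' = x̄ + K·y = [2752882/4096217, 2944212/4096217]
step 2: P' = (I − K·H)·P̄ = [3876699/4096217 -6133604/4096217; -6133604/4096217 13092940/4096217]

step 0: x' = [32/31, -4/31], P' = [209/217 -340/217; -340/217 740/217]
step 1: x' = [5710/30897, -42772/30897], P' = [29186/30897 -46142/30897; -46142/30897 98504/30897]
step 2: x' = [2752882/4096217, 2944212/4096217], P' = [3876699/4096217 -6133604/4096217; -6133604/4096217 13092940/4096217]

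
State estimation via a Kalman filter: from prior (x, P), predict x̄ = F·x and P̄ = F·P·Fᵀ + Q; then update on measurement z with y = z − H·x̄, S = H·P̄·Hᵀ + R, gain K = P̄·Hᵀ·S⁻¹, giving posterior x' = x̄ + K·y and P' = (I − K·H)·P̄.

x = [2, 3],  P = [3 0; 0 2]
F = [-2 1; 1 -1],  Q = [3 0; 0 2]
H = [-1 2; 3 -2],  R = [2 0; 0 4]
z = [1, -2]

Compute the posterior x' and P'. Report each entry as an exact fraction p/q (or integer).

x̄ = F·x = [-1, -1]
P̄ = F·P·Fᵀ + Q = [17 -8; -8 7]
y = z − H·x̄ = [2, -1]
S = H·P̄·Hᵀ + R = [79 -143; -143 281]
K = P̄·Hᵀ·S⁻¹ = [22/125 41/125; 374/875 72/875]
x' = x̄ + K·y = [-122/125, -199/875]
P' = (I − K·H)·P̄ = [104/125 74/125; 74/125 633/875]

x' = [-122/125, -199/875]
P' = [104/125 74/125; 74/125 633/875]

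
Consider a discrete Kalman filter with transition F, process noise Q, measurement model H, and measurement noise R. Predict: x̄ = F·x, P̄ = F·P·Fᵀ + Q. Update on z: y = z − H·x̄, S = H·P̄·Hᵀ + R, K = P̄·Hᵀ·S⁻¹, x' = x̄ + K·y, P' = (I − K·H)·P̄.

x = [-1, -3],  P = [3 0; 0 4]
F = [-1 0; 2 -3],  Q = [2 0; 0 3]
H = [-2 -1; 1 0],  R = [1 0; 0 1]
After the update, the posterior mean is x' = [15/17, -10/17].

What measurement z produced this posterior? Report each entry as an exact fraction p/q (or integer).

x̄ = F·x = [1, 7]
P̄ = F·P·Fᵀ + Q = [5 -6; -6 51]
S = H·P̄·Hᵀ + R = [48 -4; -4 6]
K = P̄·Hᵀ·S⁻¹ = [-1/68 14/17; -129/136 -111/68]
x' − x̄ = [-2/17, -129/17] = K·y
y = (KᵀK)⁻¹·Kᵀ·(x' − x̄) = [8, 0]
z = y + H·x̄ = [8, 0] + [-9, 1] = [-1, 1]

z = [-1, 1]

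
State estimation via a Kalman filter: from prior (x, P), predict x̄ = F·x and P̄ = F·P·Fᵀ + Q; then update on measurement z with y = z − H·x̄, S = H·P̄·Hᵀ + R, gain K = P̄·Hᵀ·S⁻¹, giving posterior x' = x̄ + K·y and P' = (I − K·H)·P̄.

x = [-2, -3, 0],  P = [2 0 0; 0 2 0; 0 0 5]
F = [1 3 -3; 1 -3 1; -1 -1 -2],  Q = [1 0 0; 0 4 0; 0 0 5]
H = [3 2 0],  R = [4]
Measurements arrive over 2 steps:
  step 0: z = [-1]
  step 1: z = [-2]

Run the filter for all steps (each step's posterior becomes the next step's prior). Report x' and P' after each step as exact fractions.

step 0: x̄ = F·x = [-11, 7, 5]
step 0: P̄ = F·P·Fᵀ + Q = [66 -31 22; -31 29 -6; 22 -6 29]
step 0: y = z − H·x̄ = [18]
step 0: S = H·P̄·Hᵀ + R = [342]
step 0: K = P̄·Hᵀ·S⁻¹ = [68/171; -35/342; 3/19]
step 0: x' = x̄ + K·y = [-73/19, 98/19, 149/19]
step 0: P' = (I − K·H)·P̄ = [2038/171 -2921/171 10/19; -2921/171 8693/342 -9/19; 10/19 -9/19 389/19]
step 1: x̄ = F·x = [-226/19, -218/19, -17]
step 1: P̄ = F·P·Fᵀ + Q = [112457/342 -97471/342 1889/18; -97471/342 127067/342 -265/18; 1889/18 -265/18 1625/18]
step 1: y = z − H·x̄ = [1076/19]
step 1: S = H·P̄·Hᵀ + R = [352097/342]
step 1: K = P̄·Hᵀ·S⁻¹ = [142429/352097; -38279/352097; 97603/352097]
step 1: x' = x̄ + K·y = [3877878/352097, -6207650/352097, -458237/352097]
step 1: P' = (I − K·H)·P̄ = [56461264/352097 -84407038/352097 -3697030/352097; -84407038/352097 126533999/352097 5740751/352097; -3697030/352097 5740751/352097 3931723/352097]

step 0: x' = [-73/19, 98/19, 149/19], P' = [2038/171 -2921/171 10/19; -2921/171 8693/342 -9/19; 10/19 -9/19 389/19]
step 1: x' = [3877878/352097, -6207650/352097, -458237/352097], P' = [56461264/352097 -84407038/352097 -3697030/352097; -84407038/352097 126533999/352097 5740751/352097; -3697030/352097 5740751/352097 3931723/352097]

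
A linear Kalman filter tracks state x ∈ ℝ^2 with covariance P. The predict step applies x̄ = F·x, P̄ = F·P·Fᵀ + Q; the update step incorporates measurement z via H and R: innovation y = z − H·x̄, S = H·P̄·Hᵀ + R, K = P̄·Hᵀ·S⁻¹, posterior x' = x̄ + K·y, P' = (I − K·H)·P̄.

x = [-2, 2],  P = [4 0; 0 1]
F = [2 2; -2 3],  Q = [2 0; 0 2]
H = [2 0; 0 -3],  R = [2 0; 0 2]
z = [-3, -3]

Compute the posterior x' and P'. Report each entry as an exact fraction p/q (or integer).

x̄ = F·x = [0, 10]
P̄ = F·P·Fᵀ + Q = [22 -10; -10 27]
y = z − H·x̄ = [-3, 27]
S = H·P̄·Hᵀ + R = [90 60; 60 245]
K = P̄·Hᵀ·S⁻¹ = [898/1845 2/615; -4/1845 -203/615]
x' = x̄ + K·y = [-844/615, 673/615]
P' = (I − K·H)·P̄ = [898/1845 -4/1845; -4/1845 406/1845]

x' = [-844/615, 673/615]
P' = [898/1845 -4/1845; -4/1845 406/1845]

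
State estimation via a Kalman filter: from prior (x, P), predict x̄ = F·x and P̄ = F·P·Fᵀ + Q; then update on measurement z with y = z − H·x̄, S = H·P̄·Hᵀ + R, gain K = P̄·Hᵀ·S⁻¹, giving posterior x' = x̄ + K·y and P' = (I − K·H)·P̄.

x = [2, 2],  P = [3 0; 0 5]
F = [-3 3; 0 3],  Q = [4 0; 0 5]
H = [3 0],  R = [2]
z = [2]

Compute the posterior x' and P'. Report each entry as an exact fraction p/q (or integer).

x̄ = F·x = [0, 6]
P̄ = F·P·Fᵀ + Q = [76 45; 45 50]
y = z − H·x̄ = [2]
S = H·P̄·Hᵀ + R = [686]
K = P̄·Hᵀ·S⁻¹ = [114/343; 135/686]
x' = x̄ + K·y = [228/343, 2193/343]
P' = (I − K·H)·P̄ = [76/343 45/343; 45/343 16075/686]

x' = [228/343, 2193/343]
P' = [76/343 45/343; 45/343 16075/686]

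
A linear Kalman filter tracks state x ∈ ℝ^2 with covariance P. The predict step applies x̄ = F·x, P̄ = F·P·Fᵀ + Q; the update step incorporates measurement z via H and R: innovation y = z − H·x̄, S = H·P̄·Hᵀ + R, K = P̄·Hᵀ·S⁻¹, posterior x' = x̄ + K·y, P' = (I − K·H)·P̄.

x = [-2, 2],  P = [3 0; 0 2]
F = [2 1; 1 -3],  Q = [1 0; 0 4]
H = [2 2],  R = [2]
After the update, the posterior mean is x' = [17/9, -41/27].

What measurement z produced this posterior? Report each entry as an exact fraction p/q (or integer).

x̄ = F·x = [-2, -8]
P̄ = F·P·Fᵀ + Q = [15 0; 0 25]
S = H·P̄·Hᵀ + R = [162]
K = P̄·Hᵀ·S⁻¹ = [5/27; 25/81]
x' − x̄ = [35/9, 175/27] = K·y
y = (KᵀK)⁻¹·Kᵀ·(x' − x̄) = [21]
z = y + H·x̄ = [21] + [-20] = [1]

z = [1]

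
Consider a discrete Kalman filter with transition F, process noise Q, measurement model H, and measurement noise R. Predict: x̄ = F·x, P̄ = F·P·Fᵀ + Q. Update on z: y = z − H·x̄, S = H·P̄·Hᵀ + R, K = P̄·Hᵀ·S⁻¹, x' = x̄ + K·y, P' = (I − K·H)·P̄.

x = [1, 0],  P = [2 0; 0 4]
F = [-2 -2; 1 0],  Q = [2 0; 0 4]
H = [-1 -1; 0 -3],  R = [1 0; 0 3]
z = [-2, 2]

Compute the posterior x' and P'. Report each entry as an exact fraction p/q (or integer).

x̄ = F·x = [-2, 1]
P̄ = F·P·Fᵀ + Q = [26 -4; -4 6]
y = z − H·x̄ = [-3, 5]
S = H·P̄·Hᵀ + R = [25 6; 6 57]
K = P̄·Hᵀ·S⁻¹ = [-442/463 144/463; -2/463 -146/463]
x' = x̄ + K·y = [1120/463, -261/463]
P' = (I − K·H)·P̄ = [586/463 -144/463; -144/463 146/463]

x' = [1120/463, -261/463]
P' = [586/463 -144/463; -144/463 146/463]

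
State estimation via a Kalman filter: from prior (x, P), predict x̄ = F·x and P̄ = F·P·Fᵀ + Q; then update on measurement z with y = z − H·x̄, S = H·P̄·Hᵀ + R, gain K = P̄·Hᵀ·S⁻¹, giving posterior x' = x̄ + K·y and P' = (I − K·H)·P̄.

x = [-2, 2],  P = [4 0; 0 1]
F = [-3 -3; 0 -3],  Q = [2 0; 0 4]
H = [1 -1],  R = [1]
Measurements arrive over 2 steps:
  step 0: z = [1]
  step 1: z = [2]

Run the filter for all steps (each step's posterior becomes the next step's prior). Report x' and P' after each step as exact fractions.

step 0: x̄ = F·x = [0, -6]
step 0: P̄ = F·P·Fᵀ + Q = [47 9; 9 13]
step 0: y = z − H·x̄ = [-5]
step 0: S = H·P̄·Hᵀ + R = [43]
step 0: K = P̄·Hᵀ·S⁻¹ = [38/43; -4/43]
step 0: x' = x̄ + K·y = [-190/43, -238/43]
step 0: P' = (I − K·H)·P̄ = [577/43 539/43; 539/43 543/43]
step 1: x̄ = F·x = [1284/43, 714/43]
step 1: P̄ = F·P·Fᵀ + Q = [19868/43 9738/43; 9738/43 5059/43]
step 1: y = z − H·x̄ = [-484/43]
step 1: S = H·P̄·Hᵀ + R = [5494/43]
step 1: K = P̄·Hᵀ·S⁻¹ = [5065/2747; 4679/5494]
step 1: x' = x̄ + K·y = [25016/2747, 19280/2747]
step 1: P' = (I − K·H)·P̄ = [76022/2747 70957/2747; 70957/2747 137235/5494]

step 0: x' = [-190/43, -238/43], P' = [577/43 539/43; 539/43 543/43]
step 1: x' = [25016/2747, 19280/2747], P' = [76022/2747 70957/2747; 70957/2747 137235/5494]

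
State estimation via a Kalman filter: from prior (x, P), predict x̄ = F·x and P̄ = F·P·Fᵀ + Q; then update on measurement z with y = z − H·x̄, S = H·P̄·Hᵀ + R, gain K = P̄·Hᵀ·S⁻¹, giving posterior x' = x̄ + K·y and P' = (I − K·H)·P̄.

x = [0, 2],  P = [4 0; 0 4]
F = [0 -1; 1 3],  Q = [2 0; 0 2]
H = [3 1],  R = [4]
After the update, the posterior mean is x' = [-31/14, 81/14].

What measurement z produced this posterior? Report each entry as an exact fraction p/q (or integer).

z = [-1]

x̄ = F·x = [-2, 6]
P̄ = F·P·Fᵀ + Q = [6 -12; -12 42]
S = H·P̄·Hᵀ + R = [28]
K = P̄·Hᵀ·S⁻¹ = [3/14; 3/14]
x' − x̄ = [-3/14, -3/14] = K·y
y = (KᵀK)⁻¹·Kᵀ·(x' − x̄) = [-1]
z = y + H·x̄ = [-1] + [0] = [-1]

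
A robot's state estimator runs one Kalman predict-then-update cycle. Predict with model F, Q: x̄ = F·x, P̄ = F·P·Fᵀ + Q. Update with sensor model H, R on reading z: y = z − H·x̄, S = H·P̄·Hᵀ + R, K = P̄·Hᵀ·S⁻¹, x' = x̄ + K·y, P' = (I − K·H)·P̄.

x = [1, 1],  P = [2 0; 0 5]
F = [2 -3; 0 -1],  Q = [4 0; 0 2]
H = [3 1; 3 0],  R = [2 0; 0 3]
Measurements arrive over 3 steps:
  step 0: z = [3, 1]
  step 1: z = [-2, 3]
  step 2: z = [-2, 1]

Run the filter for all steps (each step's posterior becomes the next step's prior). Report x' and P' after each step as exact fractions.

step 0: x̄ = F·x = [-1, -1]
step 0: P̄ = F·P·Fᵀ + Q = [57 15; 15 7]
step 0: y = z − H·x̄ = [7, 4]
step 0: S = H·P̄·Hᵀ + R = [612 558; 558 516]
step 0: K = P̄·Hᵀ·S⁻¹ = [31/246 8/41; 7/18 -1/3]
step 0: x' = x̄ + K·y = [163/246, 7/18]
step 0: P' = (I − K·H)·P̄ = [8/41 -1/3; -1/3 16/9]
step 1: x̄ = F·x = [13/82, -7/18]
step 1: P̄ = F·P·Fᵀ + Q = [1016/41 6; 6 34/9]
step 1: y = z − H·x̄ = [-770/369, 207/82]
step 1: S = H·P̄·Hᵀ + R = [97712/369 9882/41; 9882/41 9267/41]
step 1: K = P̄·Hᵀ·S⁻¹ = [14823/108178 9887/54089; 17954/54089 -14838/54089]
step 1: x' = x̄ + K·y = [18068/54089, -191913/108178]
step 1: P' = (I − K·H)·P̄ = [9887/54089 -14838/54089; -14838/54089 80422/54089]
step 2: x̄ = F·x = [92573/15454, 191913/108178]
step 2: P̄ = F·P·Fᵀ + Q = [165394/7727 38706/7727; 38706/7727 188600/54089]
step 2: y = z − H·x̄ = [-1176151/54089, -262265/15454]
step 2: S = H·P̄·Hᵀ + R = [12342252/54089 1604664/7727; 1604664/7727 1511727/7727]
step 2: K = P̄·Hᵀ·S⁻¹ = [44574/325333 416270/2277331; 645757/1951998 -624774/2277331]
step 2: x' = x̄ + K·y = [-414805/4554662, -5217535/6831993]
step 2: P' = (I − K·H)·P̄ = [416270/2277331 -624774/2277331; -624774/2277331 10143265/6831993]

step 0: x' = [163/246, 7/18], P' = [8/41 -1/3; -1/3 16/9]
step 1: x' = [18068/54089, -191913/108178], P' = [9887/54089 -14838/54089; -14838/54089 80422/54089]
step 2: x' = [-414805/4554662, -5217535/6831993], P' = [416270/2277331 -624774/2277331; -624774/2277331 10143265/6831993]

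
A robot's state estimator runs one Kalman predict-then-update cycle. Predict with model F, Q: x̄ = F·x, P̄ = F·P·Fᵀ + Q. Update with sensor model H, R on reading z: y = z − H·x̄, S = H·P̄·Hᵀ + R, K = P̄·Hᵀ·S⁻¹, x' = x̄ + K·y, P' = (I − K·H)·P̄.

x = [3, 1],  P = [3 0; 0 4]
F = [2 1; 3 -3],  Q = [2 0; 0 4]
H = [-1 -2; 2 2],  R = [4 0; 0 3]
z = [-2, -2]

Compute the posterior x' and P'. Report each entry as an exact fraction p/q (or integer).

x̄ = F·x = [7, 6]
P̄ = F·P·Fᵀ + Q = [18 6; 6 67]
y = z − H·x̄ = [17, -28]
S = H·P̄·Hᵀ + R = [314 -340; -340 391]
K = P̄·Hᵀ·S⁻¹ = [135/211 2436/3587; -150/211 -878/3587]
x' = x̄ + K·y = [-4084/3587, 2756/3587]
P' = (I − K·H)·P̄ = [16488/3587 -12834/3587; -12834/3587 11517/3587]

x' = [-4084/3587, 2756/3587]
P' = [16488/3587 -12834/3587; -12834/3587 11517/3587]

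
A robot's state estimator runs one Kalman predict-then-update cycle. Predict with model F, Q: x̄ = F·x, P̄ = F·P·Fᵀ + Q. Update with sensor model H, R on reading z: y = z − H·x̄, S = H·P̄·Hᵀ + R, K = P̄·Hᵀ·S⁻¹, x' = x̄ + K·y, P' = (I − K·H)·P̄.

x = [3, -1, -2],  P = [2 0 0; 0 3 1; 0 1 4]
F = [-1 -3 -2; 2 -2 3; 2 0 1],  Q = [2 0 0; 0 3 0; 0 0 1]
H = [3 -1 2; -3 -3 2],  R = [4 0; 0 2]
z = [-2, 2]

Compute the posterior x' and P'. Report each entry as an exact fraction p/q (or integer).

x' = [-5615/2221, 63046/11105, 25479/4442]
P' = [6199/4442 -7881/2221 -29337/8884; -7881/2221 113503/11105 21601/2221; -29337/8884 21601/2221 170553/17768]

x̄ = F·x = [4, 2, 4]
P̄ = F·P·Fᵀ + Q = [59 -15 -15; -15 47 18; -15 18 13]
y = z − H·x̄ = [-20, 12]
S = H·P̄·Hᵀ + R = [472 -392; -392 702]
K = P̄·Hᵀ·S⁻¹ = [2511/8884 -162/2221; -3927/11105 -3142/11105; -1931/17768 -81/2221]
x' = x̄ + K·y = [-5615/2221, 63046/11105, 25479/4442]
P' = (I − K·H)·P̄ = [6199/4442 -7881/2221 -29337/8884; -7881/2221 113503/11105 21601/2221; -29337/8884 21601/2221 170553/17768]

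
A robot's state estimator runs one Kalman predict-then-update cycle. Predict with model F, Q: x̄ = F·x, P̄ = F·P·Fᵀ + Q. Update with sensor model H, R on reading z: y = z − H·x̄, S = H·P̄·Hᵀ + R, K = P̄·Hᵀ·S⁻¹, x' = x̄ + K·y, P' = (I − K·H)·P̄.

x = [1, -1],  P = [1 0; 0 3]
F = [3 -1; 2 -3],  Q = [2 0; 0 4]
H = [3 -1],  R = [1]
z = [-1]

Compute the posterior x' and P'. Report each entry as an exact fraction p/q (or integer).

x' = [1, 35/9]
P' = [31/8 45/4; 45/4 605/18]

x̄ = F·x = [4, 5]
P̄ = F·P·Fᵀ + Q = [14 15; 15 35]
y = z − H·x̄ = [-8]
S = H·P̄·Hᵀ + R = [72]
K = P̄·Hᵀ·S⁻¹ = [3/8; 5/36]
x' = x̄ + K·y = [1, 35/9]
P' = (I − K·H)·P̄ = [31/8 45/4; 45/4 605/18]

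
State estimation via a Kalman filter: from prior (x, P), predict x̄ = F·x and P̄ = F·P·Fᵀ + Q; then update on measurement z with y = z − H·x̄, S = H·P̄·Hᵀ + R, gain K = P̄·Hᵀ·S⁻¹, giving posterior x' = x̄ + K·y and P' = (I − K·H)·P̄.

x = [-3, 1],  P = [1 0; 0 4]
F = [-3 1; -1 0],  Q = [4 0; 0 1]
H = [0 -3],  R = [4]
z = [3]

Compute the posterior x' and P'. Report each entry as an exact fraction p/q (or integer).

x' = [56/11, -3/11]
P' = [293/22 6/11; 6/11 4/11]

x̄ = F·x = [10, 3]
P̄ = F·P·Fᵀ + Q = [17 3; 3 2]
y = z − H·x̄ = [12]
S = H·P̄·Hᵀ + R = [22]
K = P̄·Hᵀ·S⁻¹ = [-9/22; -3/11]
x' = x̄ + K·y = [56/11, -3/11]
P' = (I − K·H)·P̄ = [293/22 6/11; 6/11 4/11]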